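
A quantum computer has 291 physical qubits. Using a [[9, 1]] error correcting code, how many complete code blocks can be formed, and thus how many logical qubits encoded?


Each code block uses 9 physical qubits for 1 logical qubit(s).
Number of complete blocks = floor(291 / 9) = 32
Logical qubits = 32 * 1
= 32

32


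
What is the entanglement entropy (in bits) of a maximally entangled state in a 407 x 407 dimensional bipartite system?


For a maximally entangled state in d x d:
S = log2(d) = log2(407)
= 8.6689

8.6689


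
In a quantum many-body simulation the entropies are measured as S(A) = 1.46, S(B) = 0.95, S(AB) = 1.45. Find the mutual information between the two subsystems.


I(A:B) = S(A) + S(B) - S(AB)
= 1.46 + 0.95 - 1.45
= 0.9600

0.9600


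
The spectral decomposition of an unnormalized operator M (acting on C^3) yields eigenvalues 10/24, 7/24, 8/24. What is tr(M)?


tr(M) = sum of eigenvalues
= 10/24 + 7/24 + 8/24
= 25/24
= 1.0417

1.0417


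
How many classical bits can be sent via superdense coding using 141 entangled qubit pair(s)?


Superdense coding allows 2 classical bits per shared entangled pair.
141 pair(s) -> 2 * 141 = 282 classical bits

282


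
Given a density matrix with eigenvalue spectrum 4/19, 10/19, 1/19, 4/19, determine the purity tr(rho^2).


tr(rho^2) = sum of eigenvalues squared
= (4/19)^2 + (10/19)^2 + (1/19)^2 + (4/19)^2
= (16 + 100 + 1 + 16) / 361
= 133/361
= 0.3684

0.3684


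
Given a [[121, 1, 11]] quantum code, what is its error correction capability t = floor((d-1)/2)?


Code parameters: [[121, 1, 11]], distance d = 11.
Number of correctable errors = floor((d-1)/2)
= floor((11 - 1)/2)
= floor(10/2)
= 5

5


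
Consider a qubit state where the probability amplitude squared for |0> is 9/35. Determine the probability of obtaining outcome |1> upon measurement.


|alpha|^2 = 9/35 = 0.2571
|beta|^2 = 1 - 9/35 = 26/35 = 0.7429
P(|1>) = |beta|^2 = 0.7429

0.7429


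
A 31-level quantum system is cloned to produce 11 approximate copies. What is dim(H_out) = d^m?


Output space = H^(tensor 11) where dim(H) = 31
dim = 31^11
= 961 (after 2 factors)
= 29791 (after 3 factors)
= 923521 (after 4 factors)
= 28629151 (after 5 factors)
= 887503681 (after 6 factors)
= 27512614111 (after 7 factors)
= 852891037441 (after 8 factors)
= 26439622160671 (after 9 factors)
= 819628286980801 (after 10 factors)
= 25408476896404831 (after 11 factors)
= 25408476896404831

25408476896404831


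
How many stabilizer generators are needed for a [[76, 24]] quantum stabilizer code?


For an [[n,k]] stabilizer code:
Number of stabilizer generators = n - k
= 76 - 24
= 52

52


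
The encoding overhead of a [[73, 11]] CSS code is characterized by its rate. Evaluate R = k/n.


Code rate R = k/n
= 11/73
= 0.1507

0.1507


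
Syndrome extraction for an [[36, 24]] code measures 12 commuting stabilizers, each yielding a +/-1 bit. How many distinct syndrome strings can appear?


Each stabilizer generator gives a binary (+1 or -1) measurement outcome.
With 12 independent generators:
Total syndromes = 2^12
= 4096

4096


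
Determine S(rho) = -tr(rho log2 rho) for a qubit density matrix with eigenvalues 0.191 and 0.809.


S = -p*log2(p) - (1-p)*log2(1-p)
p = 0.1910, 1-p = 0.8090
= -0.1910 * log2(0.1910) - 0.8090 * log2(0.8090)
= -(-0.4562) - (-0.2474)
= 0.7036

0.7036


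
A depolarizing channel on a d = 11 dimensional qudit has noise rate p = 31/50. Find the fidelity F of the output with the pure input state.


F = (1-p) + p/d
= (1 - 0.6200) + 0.6200/11
= 0.3800 + 0.0564
= 0.4364

0.4364


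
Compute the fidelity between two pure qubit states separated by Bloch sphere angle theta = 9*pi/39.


For states separated by angle theta on Bloch sphere:
F = cos^2(theta/2)
theta = 9*pi/39 = 0.7250
theta/2 = 0.3625
cos(theta/2) = 0.9350
F = 0.8743

0.8743


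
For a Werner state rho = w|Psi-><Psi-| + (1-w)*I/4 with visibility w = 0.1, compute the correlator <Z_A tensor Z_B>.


|Psi-> = (|01> - |10>)/sqrt(2)
For the pure Bell state, <Z_A Z_B> = -1 (Bell-state Pauli correlator).
The maximally-mixed part I/4 has tr(I/4 * P tensor P) = 0 for any traceless Pauli P.
So <Z_A Z_B>_rho = w * (-1) + (1 - w) * 0
= 0.1 * (-1)
= -0.1000

-0.1000


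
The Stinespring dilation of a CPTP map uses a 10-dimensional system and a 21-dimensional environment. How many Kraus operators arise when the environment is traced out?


Tracing out the environment in an orthonormal basis {|i>_E} gives Kraus operators K_i = <i|_E U |0>_E.
Number of Kraus operators = dim(H_env) = d_env
= 21

21


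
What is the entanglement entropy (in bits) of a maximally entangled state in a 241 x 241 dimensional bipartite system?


For a maximally entangled state in d x d:
S = log2(d) = log2(241)
= 7.9129

7.9129


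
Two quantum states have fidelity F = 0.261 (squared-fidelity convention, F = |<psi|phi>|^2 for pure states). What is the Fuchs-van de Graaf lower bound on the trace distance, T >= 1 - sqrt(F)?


Fuchs-van de Graaf (squared-fidelity convention): 1 - sqrt(F) <= T <= sqrt(1 - F).
Lower bound: T >= 1 - sqrt(F)
sqrt(F) = sqrt(0.261) = 0.5109
T >= 1 - 0.5109
T >= 0.4891

0.4891


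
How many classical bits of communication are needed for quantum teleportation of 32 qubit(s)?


Quantum teleportation requires 2 classical bits per qubit teleported.
32 qubit(s) -> 2 * 32 = 64 classical bits

64


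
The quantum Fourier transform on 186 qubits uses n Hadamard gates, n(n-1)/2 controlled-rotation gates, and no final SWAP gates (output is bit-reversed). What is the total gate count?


Hadamard gates: 186
Controlled rotations: n*(n-1)/2 = 186*185/2 = 17205
SWAP gates: 0 (omitted)
Total = 186 + 17205
= 17391

17391


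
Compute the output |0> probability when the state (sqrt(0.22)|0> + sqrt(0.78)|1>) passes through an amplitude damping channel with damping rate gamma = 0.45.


For amplitude damping with parameter gamma on state sqrt(a)|0> + sqrt(b)|1>:
alpha^2 = 0.22, beta^2 = 0.78
P(|0>) = alpha^2 + gamma * beta^2
= 0.22 + 0.45 * 0.78
= 0.22 + 0.3510
= 0.5710

0.5710


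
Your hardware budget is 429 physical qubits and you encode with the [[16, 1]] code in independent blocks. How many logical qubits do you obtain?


Each code block uses 16 physical qubits for 1 logical qubit(s).
Number of complete blocks = floor(429 / 16) = 26
Logical qubits = 26 * 1
= 26

26


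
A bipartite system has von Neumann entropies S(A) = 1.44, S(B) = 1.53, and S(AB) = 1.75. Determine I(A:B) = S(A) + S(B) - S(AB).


I(A:B) = S(A) + S(B) - S(AB)
= 1.44 + 1.53 - 1.75
= 1.2200

1.2200


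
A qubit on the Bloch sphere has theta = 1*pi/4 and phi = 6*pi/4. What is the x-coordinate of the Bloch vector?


theta = 0.7854, phi = 4.7124
r_x = sin(theta)*cos(phi) = 0.7071 * 0.0000
r_x = 0.0000

0.0000


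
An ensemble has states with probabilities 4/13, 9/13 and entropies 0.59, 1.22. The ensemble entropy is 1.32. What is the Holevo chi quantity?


chi = S(rho) - sum_i p_i * S(rho_i)
Weighted entropy = 4/13 * 0.59 + 9/13 * 1.22
= 1.0262
chi = 1.32 - 1.0262
= 0.2938

0.2938


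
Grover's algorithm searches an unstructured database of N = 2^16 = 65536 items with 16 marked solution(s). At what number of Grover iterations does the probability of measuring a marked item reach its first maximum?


After j Grover iterations the success probability is P(j) = sin^2((2j+1)*theta), where sin(theta) = sqrt(k/N).
N = 2^16 = 65536, k = 16
sin(theta) = sqrt(k/N) = 0.015625
theta = arcsin(sqrt(k/N)) = 0.01562563585 rad
P(j) reaches its first maximum when (2j+1)*theta is as close as possible to pi/2, i.e. j = round(pi/(4*theta) - 1/2).
pi/(4*theta) - 1/2 = 49.7634
(For comparison, the common estimate pi/4 * sqrt(N/k) = 50.2655; the exact maximiser is used here.)
Optimal iterations = 50

50


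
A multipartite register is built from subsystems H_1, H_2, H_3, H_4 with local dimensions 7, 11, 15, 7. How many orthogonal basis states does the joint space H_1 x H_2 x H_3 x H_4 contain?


dim(H_1 x H_2 x H_3 x H_4) = 7 * 11 * 15 * 7
= 77 * 15 * 7
= 1155 * 7
= 8085

8085


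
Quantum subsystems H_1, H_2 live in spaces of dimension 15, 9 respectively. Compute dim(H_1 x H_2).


dim(H_1 x H_2) = 15 * 9
= 135

135


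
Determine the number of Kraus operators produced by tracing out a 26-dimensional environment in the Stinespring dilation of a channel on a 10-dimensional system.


Tracing out the environment in an orthonormal basis {|i>_E} gives Kraus operators K_i = <i|_E U |0>_E.
Number of Kraus operators = dim(H_env) = d_env
= 26

26


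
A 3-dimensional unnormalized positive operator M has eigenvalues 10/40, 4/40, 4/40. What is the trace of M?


tr(M) = sum of eigenvalues
= 10/40 + 4/40 + 4/40
= 18/40
= 0.4500

0.4500


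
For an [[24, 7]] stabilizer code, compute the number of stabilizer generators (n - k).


For an [[n,k]] stabilizer code:
Number of stabilizer generators = n - k
= 24 - 7
= 17

17


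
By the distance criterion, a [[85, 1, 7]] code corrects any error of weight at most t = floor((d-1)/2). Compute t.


Code parameters: [[85, 1, 7]], distance d = 7.
Number of correctable errors = floor((d-1)/2)
= floor((7 - 1)/2)
= floor(6/2)
= 3

3


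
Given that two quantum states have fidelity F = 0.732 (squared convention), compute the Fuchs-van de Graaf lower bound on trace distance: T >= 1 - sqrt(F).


Fuchs-van de Graaf (squared-fidelity convention): 1 - sqrt(F) <= T <= sqrt(1 - F).
Lower bound: T >= 1 - sqrt(F)
sqrt(F) = sqrt(0.732) = 0.8556
T >= 1 - 0.8556
T >= 0.1444

0.1444


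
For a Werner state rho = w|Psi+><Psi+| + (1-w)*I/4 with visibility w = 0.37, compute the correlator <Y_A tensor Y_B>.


|Psi+> = (|01> + |10>)/sqrt(2)
For the pure Bell state, <Y_A Y_B> = +1 (Bell-state Pauli correlator).
The maximally-mixed part I/4 has tr(I/4 * P tensor P) = 0 for any traceless Pauli P.
So <Y_A Y_B>_rho = w * (+1) + (1 - w) * 0
= 0.37 * (+1)
= 0.3700

0.3700


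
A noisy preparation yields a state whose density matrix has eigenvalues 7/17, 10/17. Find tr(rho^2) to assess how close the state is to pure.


tr(rho^2) = sum of eigenvalues squared
= (7/17)^2 + (10/17)^2
= (49 + 100) / 289
= 149/289
= 0.5156

0.5156


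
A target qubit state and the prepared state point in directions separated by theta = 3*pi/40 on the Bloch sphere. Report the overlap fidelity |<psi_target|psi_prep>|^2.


For states separated by angle theta on Bloch sphere:
F = cos^2(theta/2)
theta = 3*pi/40 = 0.2356
theta/2 = 0.1178
cos(theta/2) = 0.9931
F = 0.9862

0.9862


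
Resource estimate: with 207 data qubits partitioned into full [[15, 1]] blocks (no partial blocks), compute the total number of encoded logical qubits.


Each code block uses 15 physical qubits for 1 logical qubit(s).
Number of complete blocks = floor(207 / 15) = 13
Logical qubits = 13 * 1
= 13

13


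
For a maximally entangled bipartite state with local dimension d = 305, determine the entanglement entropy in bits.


For a maximally entangled state in d x d:
S = log2(d) = log2(305)
= 8.2527

8.2527


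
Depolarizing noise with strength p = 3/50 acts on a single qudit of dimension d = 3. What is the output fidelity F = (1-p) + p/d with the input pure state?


F = (1-p) + p/d
= (1 - 0.0600) + 0.0600/3
= 0.9400 + 0.0200
= 0.9600

0.9600


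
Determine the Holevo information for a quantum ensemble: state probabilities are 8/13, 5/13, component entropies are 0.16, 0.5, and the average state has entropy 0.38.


chi = S(rho) - sum_i p_i * S(rho_i)
Weighted entropy = 8/13 * 0.16 + 5/13 * 0.5
= 0.2908
chi = 0.38 - 0.2908
= 0.0892

0.0892


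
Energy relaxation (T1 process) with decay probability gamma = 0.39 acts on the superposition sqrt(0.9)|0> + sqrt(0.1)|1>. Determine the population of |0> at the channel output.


For amplitude damping with parameter gamma on state sqrt(a)|0> + sqrt(b)|1>:
alpha^2 = 0.9, beta^2 = 0.1
P(|0>) = alpha^2 + gamma * beta^2
= 0.9 + 0.39 * 0.1
= 0.9 + 0.0390
= 0.9390

0.9390


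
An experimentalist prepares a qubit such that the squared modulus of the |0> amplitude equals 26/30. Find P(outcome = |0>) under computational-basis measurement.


|alpha|^2 = 26/30 = 0.8667
|beta|^2 = 1 - 26/30 = 4/30 = 0.1333
P(|0>) = |alpha|^2 = 0.8667

0.8667


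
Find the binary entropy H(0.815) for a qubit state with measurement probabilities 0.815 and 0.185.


S = -p*log2(p) - (1-p)*log2(1-p)
p = 0.8150, 1-p = 0.1850
= -0.8150 * log2(0.8150) - 0.1850 * log2(0.1850)
= -(-0.2405) - (-0.4504)
= 0.6909

0.6909


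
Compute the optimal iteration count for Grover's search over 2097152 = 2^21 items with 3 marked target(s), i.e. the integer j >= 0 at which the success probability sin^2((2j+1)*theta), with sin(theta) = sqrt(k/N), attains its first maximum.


After j Grover iterations the success probability is P(j) = sin^2((2j+1)*theta), where sin(theta) = sqrt(k/N).
N = 2^21 = 2097152, k = 3
sin(theta) = sqrt(k/N) = 0.001196039913
theta = arcsin(sqrt(k/N)) = 0.001196040199 rad
P(j) reaches its first maximum when (2j+1)*theta is as close as possible to pi/2, i.e. j = round(pi/(4*theta) - 1/2).
pi/(4*theta) - 1/2 = 656.1654
(For comparison, the common estimate pi/4 * sqrt(N/k) = 656.6655; the exact maximiser is used here.)
Optimal iterations = 656

656


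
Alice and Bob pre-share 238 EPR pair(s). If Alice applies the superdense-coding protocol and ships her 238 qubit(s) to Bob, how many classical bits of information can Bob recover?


Superdense coding allows 2 classical bits per shared entangled pair.
238 pair(s) -> 2 * 238 = 476 classical bits

476


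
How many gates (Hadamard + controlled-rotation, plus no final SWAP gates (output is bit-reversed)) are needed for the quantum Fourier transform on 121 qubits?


Hadamard gates: 121
Controlled rotations: n*(n-1)/2 = 121*120/2 = 7260
SWAP gates: 0 (omitted)
Total = 121 + 7260
= 7381

7381


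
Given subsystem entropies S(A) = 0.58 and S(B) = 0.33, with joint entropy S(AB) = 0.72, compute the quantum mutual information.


I(A:B) = S(A) + S(B) - S(AB)
= 0.58 + 0.33 - 0.72
= 0.1900

0.1900


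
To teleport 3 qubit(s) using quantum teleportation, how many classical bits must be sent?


Quantum teleportation requires 2 classical bits per qubit teleported.
3 qubit(s) -> 2 * 3 = 6 classical bits

6


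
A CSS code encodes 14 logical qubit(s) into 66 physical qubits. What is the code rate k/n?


Code rate R = k/n
= 14/66
= 0.2121

0.2121


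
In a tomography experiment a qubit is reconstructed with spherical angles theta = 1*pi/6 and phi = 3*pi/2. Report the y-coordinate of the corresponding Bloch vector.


theta = 0.5236, phi = 4.7124
r_y = sin(theta)*sin(phi) = 0.5000 * -1.0000
r_y = -0.5000

-0.5000


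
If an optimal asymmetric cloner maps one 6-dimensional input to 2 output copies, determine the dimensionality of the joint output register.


Output space = H^(tensor 2) where dim(H) = 6
dim = 6^2
= 36

36


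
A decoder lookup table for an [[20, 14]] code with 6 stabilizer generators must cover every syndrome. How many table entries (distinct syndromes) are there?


Each stabilizer generator gives a binary (+1 or -1) measurement outcome.
With 6 independent generators:
Total syndromes = 2^6
= 64

64


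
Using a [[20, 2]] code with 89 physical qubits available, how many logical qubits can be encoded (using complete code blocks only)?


Each code block uses 20 physical qubits for 2 logical qubit(s).
Number of complete blocks = floor(89 / 20) = 4
Logical qubits = 4 * 2
= 8

8


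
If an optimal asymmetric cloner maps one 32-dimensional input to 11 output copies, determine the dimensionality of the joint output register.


Output space = H^(tensor 11) where dim(H) = 32
dim = 32^11
= 1024 (after 2 factors)
= 32768 (after 3 factors)
= 1048576 (after 4 factors)
= 33554432 (after 5 factors)
= 1073741824 (after 6 factors)
= 34359738368 (after 7 factors)
= 1099511627776 (after 8 factors)
= 35184372088832 (after 9 factors)
= 1125899906842624 (after 10 factors)
= 36028797018963968 (after 11 factors)
= 36028797018963968

36028797018963968


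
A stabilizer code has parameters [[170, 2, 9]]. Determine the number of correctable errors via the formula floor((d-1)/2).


Code parameters: [[170, 2, 9]], distance d = 9.
Number of correctable errors = floor((d-1)/2)
= floor((9 - 1)/2)
= floor(8/2)
= 4

4


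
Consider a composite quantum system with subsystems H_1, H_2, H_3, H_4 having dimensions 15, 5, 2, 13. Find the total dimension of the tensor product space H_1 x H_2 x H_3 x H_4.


dim(H_1 x H_2 x H_3 x H_4) = 15 * 5 * 2 * 13
= 75 * 2 * 13
= 150 * 13
= 1950

1950


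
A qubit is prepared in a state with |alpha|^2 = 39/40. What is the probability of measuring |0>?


|alpha|^2 = 39/40 = 0.9750
|beta|^2 = 1 - 39/40 = 1/40 = 0.0250
P(|0>) = |alpha|^2 = 0.9750

0.9750


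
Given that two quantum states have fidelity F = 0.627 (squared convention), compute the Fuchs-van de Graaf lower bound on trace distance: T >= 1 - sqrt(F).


Fuchs-van de Graaf (squared-fidelity convention): 1 - sqrt(F) <= T <= sqrt(1 - F).
Lower bound: T >= 1 - sqrt(F)
sqrt(F) = sqrt(0.627) = 0.7918
T >= 1 - 0.7918
T >= 0.2082

0.2082


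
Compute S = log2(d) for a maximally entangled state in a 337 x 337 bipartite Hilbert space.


For a maximally entangled state in d x d:
S = log2(d) = log2(337)
= 8.3966

8.3966


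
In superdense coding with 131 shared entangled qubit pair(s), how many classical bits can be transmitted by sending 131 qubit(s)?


Superdense coding allows 2 classical bits per shared entangled pair.
131 pair(s) -> 2 * 131 = 262 classical bits

262


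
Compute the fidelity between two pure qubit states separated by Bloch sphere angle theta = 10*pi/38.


For states separated by angle theta on Bloch sphere:
F = cos^2(theta/2)
theta = 10*pi/38 = 0.8267
theta/2 = 0.4134
cos(theta/2) = 0.9158
F = 0.8386

0.8386


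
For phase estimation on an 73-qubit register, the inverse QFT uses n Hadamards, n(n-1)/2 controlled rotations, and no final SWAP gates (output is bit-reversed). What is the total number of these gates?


Hadamard gates: 73
Controlled rotations: n*(n-1)/2 = 73*72/2 = 2628
SWAP gates: 0 (omitted)
Total = 73 + 2628
= 2701

2701


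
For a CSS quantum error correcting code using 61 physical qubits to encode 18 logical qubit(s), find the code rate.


Code rate R = k/n
= 18/61
= 0.2951

0.2951


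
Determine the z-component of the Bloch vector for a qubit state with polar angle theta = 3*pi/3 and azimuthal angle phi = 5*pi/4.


theta = 3.1416, phi = 3.9270
r_z = cos(theta) = -1.0000

-1.0000


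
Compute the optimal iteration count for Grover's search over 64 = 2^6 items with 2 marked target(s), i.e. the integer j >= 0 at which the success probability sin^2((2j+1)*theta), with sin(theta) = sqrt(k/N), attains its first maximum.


After j Grover iterations the success probability is P(j) = sin^2((2j+1)*theta), where sin(theta) = sqrt(k/N).
N = 2^6 = 64, k = 2
sin(theta) = sqrt(k/N) = 0.1767766953
theta = arcsin(sqrt(k/N)) = 0.1777106008 rad
P(j) reaches its first maximum when (2j+1)*theta is as close as possible to pi/2, i.e. j = round(pi/(4*theta) - 1/2).
pi/(4*theta) - 1/2 = 3.9195
(For comparison, the common estimate pi/4 * sqrt(N/k) = 4.4429; the exact maximiser is used here.)
Optimal iterations = 4

4


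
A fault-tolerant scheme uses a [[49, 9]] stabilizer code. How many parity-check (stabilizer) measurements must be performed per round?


For an [[n,k]] stabilizer code:
Number of stabilizer generators = n - k
= 49 - 9
= 40

40


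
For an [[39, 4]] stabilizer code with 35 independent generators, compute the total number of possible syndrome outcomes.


Each stabilizer generator gives a binary (+1 or -1) measurement outcome.
With 35 independent generators:
Total syndromes = 2^35
= 34359738368

34359738368


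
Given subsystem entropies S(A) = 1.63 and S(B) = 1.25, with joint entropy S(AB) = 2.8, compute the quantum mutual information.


I(A:B) = S(A) + S(B) - S(AB)
= 1.63 + 1.25 - 2.8
= 0.0800

0.0800


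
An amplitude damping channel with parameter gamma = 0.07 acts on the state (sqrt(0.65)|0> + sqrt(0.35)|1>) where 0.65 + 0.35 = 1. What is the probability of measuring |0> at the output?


For amplitude damping with parameter gamma on state sqrt(a)|0> + sqrt(b)|1>:
alpha^2 = 0.65, beta^2 = 0.35
P(|0>) = alpha^2 + gamma * beta^2
= 0.65 + 0.07 * 0.35
= 0.65 + 0.0245
= 0.6745

0.6745


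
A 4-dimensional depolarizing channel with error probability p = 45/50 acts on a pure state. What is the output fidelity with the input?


F = (1-p) + p/d
= (1 - 0.9000) + 0.9000/4
= 0.1000 + 0.2250
= 0.3250

0.3250


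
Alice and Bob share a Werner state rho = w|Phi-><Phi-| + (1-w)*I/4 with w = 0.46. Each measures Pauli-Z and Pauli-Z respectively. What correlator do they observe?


|Phi-> = (|00> - |11>)/sqrt(2)
For the pure Bell state, <Z_A Z_B> = +1 (Bell-state Pauli correlator).
The maximally-mixed part I/4 has tr(I/4 * P tensor P) = 0 for any traceless Pauli P.
So <Z_A Z_B>_rho = w * (+1) + (1 - w) * 0
= 0.46 * (+1)
= 0.4600

0.4600


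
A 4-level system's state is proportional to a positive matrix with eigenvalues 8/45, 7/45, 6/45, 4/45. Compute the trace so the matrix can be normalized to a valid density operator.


tr(M) = sum of eigenvalues
= 8/45 + 7/45 + 6/45 + 4/45
= 25/45
= 0.5556

0.5556


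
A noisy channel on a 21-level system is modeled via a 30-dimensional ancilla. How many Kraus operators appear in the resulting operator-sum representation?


Tracing out the environment in an orthonormal basis {|i>_E} gives Kraus operators K_i = <i|_E U |0>_E.
Number of Kraus operators = dim(H_env) = d_env
= 30

30


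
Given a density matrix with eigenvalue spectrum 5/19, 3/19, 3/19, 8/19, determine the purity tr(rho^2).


tr(rho^2) = sum of eigenvalues squared
= (5/19)^2 + (3/19)^2 + (3/19)^2 + (8/19)^2
= (25 + 9 + 9 + 64) / 361
= 107/361
= 0.2964

0.2964


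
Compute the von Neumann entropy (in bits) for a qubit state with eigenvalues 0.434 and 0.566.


S = -p*log2(p) - (1-p)*log2(1-p)
p = 0.4340, 1-p = 0.5660
= -0.4340 * log2(0.4340) - 0.5660 * log2(0.5660)
= -(-0.5226) - (-0.4648)
= 0.9874

0.9874


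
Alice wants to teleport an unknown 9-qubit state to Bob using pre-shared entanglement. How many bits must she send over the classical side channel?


Quantum teleportation requires 2 classical bits per qubit teleported.
9 qubit(s) -> 2 * 9 = 18 classical bits

18


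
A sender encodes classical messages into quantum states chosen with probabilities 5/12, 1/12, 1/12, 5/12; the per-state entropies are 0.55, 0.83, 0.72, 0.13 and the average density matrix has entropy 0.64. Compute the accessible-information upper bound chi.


chi = S(rho) - sum_i p_i * S(rho_i)
Weighted entropy = 5/12 * 0.55 + 1/12 * 0.83 + 1/12 * 0.72 + 5/12 * 0.13
= 0.4125
chi = 0.64 - 0.4125
= 0.2275

0.2275


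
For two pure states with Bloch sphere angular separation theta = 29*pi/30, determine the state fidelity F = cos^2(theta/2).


For states separated by angle theta on Bloch sphere:
F = cos^2(theta/2)
theta = 29*pi/30 = 3.0369
theta/2 = 1.5184
cos(theta/2) = 0.0523
F = 0.0027

0.0027


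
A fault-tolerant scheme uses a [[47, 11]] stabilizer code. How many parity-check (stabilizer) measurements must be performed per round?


For an [[n,k]] stabilizer code:
Number of stabilizer generators = n - k
= 47 - 11
= 36

36


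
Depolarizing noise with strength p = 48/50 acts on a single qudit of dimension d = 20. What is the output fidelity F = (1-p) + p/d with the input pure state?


F = (1-p) + p/d
= (1 - 0.9600) + 0.9600/20
= 0.0400 + 0.0480
= 0.0880

0.0880


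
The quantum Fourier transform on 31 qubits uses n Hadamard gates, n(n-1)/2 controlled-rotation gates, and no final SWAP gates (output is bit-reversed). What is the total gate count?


Hadamard gates: 31
Controlled rotations: n*(n-1)/2 = 31*30/2 = 465
SWAP gates: 0 (omitted)
Total = 31 + 465
= 496

496


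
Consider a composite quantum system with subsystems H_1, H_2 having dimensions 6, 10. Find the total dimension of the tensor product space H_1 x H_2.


dim(H_1 x H_2) = 6 * 10
= 60

60


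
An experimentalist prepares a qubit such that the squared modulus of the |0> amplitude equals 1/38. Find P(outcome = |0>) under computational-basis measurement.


|alpha|^2 = 1/38 = 0.0263
|beta|^2 = 1 - 1/38 = 37/38 = 0.9737
P(|0>) = |alpha|^2 = 0.0263

0.0263


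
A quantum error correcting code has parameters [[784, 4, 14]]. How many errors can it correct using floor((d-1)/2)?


Code parameters: [[784, 4, 14]], distance d = 14.
Number of correctable errors = floor((d-1)/2)
= floor((14 - 1)/2)
= floor(13/2)
= 6

6


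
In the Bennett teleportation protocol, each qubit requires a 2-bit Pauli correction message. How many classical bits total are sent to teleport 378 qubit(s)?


Quantum teleportation requires 2 classical bits per qubit teleported.
378 qubit(s) -> 2 * 378 = 756 classical bits

756


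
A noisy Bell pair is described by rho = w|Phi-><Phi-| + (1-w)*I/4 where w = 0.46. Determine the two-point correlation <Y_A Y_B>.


|Phi-> = (|00> - |11>)/sqrt(2)
For the pure Bell state, <Y_A Y_B> = +1 (Bell-state Pauli correlator).
The maximally-mixed part I/4 has tr(I/4 * P tensor P) = 0 for any traceless Pauli P.
So <Y_A Y_B>_rho = w * (+1) + (1 - w) * 0
= 0.46 * (+1)
= 0.4600

0.4600


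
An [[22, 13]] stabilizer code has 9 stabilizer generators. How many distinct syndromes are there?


Each stabilizer generator gives a binary (+1 or -1) measurement outcome.
With 9 independent generators:
Total syndromes = 2^9
= 512

512


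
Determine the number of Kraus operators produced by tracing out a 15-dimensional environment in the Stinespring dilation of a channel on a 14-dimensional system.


Tracing out the environment in an orthonormal basis {|i>_E} gives Kraus operators K_i = <i|_E U |0>_E.
Number of Kraus operators = dim(H_env) = d_env
= 15

15


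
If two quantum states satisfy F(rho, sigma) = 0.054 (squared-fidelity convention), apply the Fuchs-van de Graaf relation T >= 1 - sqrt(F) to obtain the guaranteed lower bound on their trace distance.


Fuchs-van de Graaf (squared-fidelity convention): 1 - sqrt(F) <= T <= sqrt(1 - F).
Lower bound: T >= 1 - sqrt(F)
sqrt(F) = sqrt(0.054) = 0.2324
T >= 1 - 0.2324
T >= 0.7676

0.7676


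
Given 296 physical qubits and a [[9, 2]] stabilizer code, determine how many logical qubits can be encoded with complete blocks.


Each code block uses 9 physical qubits for 2 logical qubit(s).
Number of complete blocks = floor(296 / 9) = 32
Logical qubits = 32 * 2
= 64

64


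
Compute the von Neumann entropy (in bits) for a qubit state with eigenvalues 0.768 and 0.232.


S = -p*log2(p) - (1-p)*log2(1-p)
p = 0.7680, 1-p = 0.2320
= -0.7680 * log2(0.7680) - 0.2320 * log2(0.2320)
= -(-0.2925) - (-0.4890)
= 0.7815

0.7815


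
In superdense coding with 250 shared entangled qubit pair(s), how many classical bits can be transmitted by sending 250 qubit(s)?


Superdense coding allows 2 classical bits per shared entangled pair.
250 pair(s) -> 2 * 250 = 500 classical bits

500


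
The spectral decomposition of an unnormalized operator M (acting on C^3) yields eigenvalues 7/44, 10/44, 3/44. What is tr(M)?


tr(M) = sum of eigenvalues
= 7/44 + 10/44 + 3/44
= 20/44
= 0.4545

0.4545


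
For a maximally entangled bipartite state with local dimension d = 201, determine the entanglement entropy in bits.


For a maximally entangled state in d x d:
S = log2(d) = log2(201)
= 7.6511

7.6511


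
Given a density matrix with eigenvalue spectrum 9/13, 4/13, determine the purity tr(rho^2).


tr(rho^2) = sum of eigenvalues squared
= (9/13)^2 + (4/13)^2
= (81 + 16) / 169
= 97/169
= 0.5740

0.5740


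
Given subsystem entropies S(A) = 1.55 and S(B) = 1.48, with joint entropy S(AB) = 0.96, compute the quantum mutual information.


I(A:B) = S(A) + S(B) - S(AB)
= 1.55 + 1.48 - 0.96
= 2.0700

2.0700


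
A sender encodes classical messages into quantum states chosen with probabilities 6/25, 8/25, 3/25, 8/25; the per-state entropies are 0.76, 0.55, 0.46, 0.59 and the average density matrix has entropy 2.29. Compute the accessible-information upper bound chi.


chi = S(rho) - sum_i p_i * S(rho_i)
Weighted entropy = 6/25 * 0.76 + 8/25 * 0.55 + 3/25 * 0.46 + 8/25 * 0.59
= 0.6024
chi = 2.29 - 0.6024
= 1.6876

1.6876


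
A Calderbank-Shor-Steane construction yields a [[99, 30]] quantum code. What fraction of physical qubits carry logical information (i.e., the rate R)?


Code rate R = k/n
= 30/99
= 0.3030

0.3030


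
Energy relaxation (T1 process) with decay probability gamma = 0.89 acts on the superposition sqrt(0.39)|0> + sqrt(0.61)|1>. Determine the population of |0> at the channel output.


For amplitude damping with parameter gamma on state sqrt(a)|0> + sqrt(b)|1>:
alpha^2 = 0.39, beta^2 = 0.61
P(|0>) = alpha^2 + gamma * beta^2
= 0.39 + 0.89 * 0.61
= 0.39 + 0.5429
= 0.9329

0.9329


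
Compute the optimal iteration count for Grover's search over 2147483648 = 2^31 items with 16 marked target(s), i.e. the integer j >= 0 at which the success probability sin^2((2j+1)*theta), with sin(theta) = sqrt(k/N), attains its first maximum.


After j Grover iterations the success probability is P(j) = sin^2((2j+1)*theta), where sin(theta) = sqrt(k/N).
N = 2^31 = 2147483648, k = 16
sin(theta) = sqrt(k/N) = 8.631674575e-05
theta = arcsin(sqrt(k/N)) = 8.631674586e-05 rad
P(j) reaches its first maximum when (2j+1)*theta is as close as possible to pi/2, i.e. j = round(pi/(4*theta) - 1/2).
pi/(4*theta) - 1/2 = 9098.5242
(For comparison, the common estimate pi/4 * sqrt(N/k) = 9099.0243; the exact maximiser is used here.)
Optimal iterations = 9099

9099


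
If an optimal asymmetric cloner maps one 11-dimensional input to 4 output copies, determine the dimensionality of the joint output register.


Output space = H^(tensor 4) where dim(H) = 11
dim = 11^4
= 121 (after 2 factors)
= 1331 (after 3 factors)
= 14641 (after 4 factors)
= 14641

14641


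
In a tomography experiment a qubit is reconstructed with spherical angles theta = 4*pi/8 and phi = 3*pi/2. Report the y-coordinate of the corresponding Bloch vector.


theta = 1.5708, phi = 4.7124
r_y = sin(theta)*sin(phi) = 1.0000 * -1.0000
r_y = -1.0000

-1.0000


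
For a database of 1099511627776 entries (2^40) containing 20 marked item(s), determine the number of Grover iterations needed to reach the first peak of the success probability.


After j Grover iterations the success probability is P(j) = sin^2((2j+1)*theta), where sin(theta) = sqrt(k/N).
N = 2^40 = 1099511627776, k = 20
sin(theta) = sqrt(k/N) = 4.2649612e-06
theta = arcsin(sqrt(k/N)) = 4.2649612e-06 rad
P(j) reaches its first maximum when (2j+1)*theta is as close as possible to pi/2, i.e. j = round(pi/(4*theta) - 1/2).
pi/(4*theta) - 1/2 = 184150.8033
(For comparison, the common estimate pi/4 * sqrt(N/k) = 184151.3033; the exact maximiser is used here.)
Optimal iterations = 184151

184151


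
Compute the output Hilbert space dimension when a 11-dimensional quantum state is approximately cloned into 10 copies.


Output space = H^(tensor 10) where dim(H) = 11
dim = 11^10
= 121 (after 2 factors)
= 1331 (after 3 factors)
= 14641 (after 4 factors)
= 161051 (after 5 factors)
= 1771561 (after 6 factors)
= 19487171 (after 7 factors)
= 214358881 (after 8 factors)
= 2357947691 (after 9 factors)
= 25937424601 (after 10 factors)
= 25937424601

25937424601


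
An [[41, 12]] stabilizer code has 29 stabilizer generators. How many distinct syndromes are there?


Each stabilizer generator gives a binary (+1 or -1) measurement outcome.
With 29 independent generators:
Total syndromes = 2^29
= 536870912

536870912


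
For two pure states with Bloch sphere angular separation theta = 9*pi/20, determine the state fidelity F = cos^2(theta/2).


For states separated by angle theta on Bloch sphere:
F = cos^2(theta/2)
theta = 9*pi/20 = 1.4137
theta/2 = 0.7069
cos(theta/2) = 0.7604
F = 0.5782

0.5782


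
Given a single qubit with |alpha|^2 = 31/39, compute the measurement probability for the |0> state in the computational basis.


|alpha|^2 = 31/39 = 0.7949
|beta|^2 = 1 - 31/39 = 8/39 = 0.2051
P(|0>) = |alpha|^2 = 0.7949

0.7949


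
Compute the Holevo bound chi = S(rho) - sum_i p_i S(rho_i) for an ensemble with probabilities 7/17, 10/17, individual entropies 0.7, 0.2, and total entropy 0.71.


chi = S(rho) - sum_i p_i * S(rho_i)
Weighted entropy = 7/17 * 0.7 + 10/17 * 0.2
= 0.4059
chi = 0.71 - 0.4059
= 0.3041

0.3041


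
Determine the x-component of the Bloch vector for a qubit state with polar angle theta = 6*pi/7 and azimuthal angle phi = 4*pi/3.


theta = 2.6928, phi = 4.1888
r_x = sin(theta)*cos(phi) = 0.4339 * -0.5000
r_x = -0.2169

-0.2169


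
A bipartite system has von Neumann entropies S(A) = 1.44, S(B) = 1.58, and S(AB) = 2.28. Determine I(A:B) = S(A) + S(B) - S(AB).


I(A:B) = S(A) + S(B) - S(AB)
= 1.44 + 1.58 - 2.28
= 0.7400

0.7400


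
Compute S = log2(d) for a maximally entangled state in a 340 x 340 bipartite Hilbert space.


For a maximally entangled state in d x d:
S = log2(d) = log2(340)
= 8.4094

8.4094


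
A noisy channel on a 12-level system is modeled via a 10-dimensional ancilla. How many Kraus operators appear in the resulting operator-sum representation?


Tracing out the environment in an orthonormal basis {|i>_E} gives Kraus operators K_i = <i|_E U |0>_E.
Number of Kraus operators = dim(H_env) = d_env
= 10

10


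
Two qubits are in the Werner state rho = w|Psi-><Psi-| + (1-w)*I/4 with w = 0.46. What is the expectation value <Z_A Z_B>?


|Psi-> = (|01> - |10>)/sqrt(2)
For the pure Bell state, <Z_A Z_B> = -1 (Bell-state Pauli correlator).
The maximally-mixed part I/4 has tr(I/4 * P tensor P) = 0 for any traceless Pauli P.
So <Z_A Z_B>_rho = w * (-1) + (1 - w) * 0
= 0.46 * (-1)
= -0.4600

-0.4600


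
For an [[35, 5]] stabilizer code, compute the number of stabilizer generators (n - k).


For an [[n,k]] stabilizer code:
Number of stabilizer generators = n - k
= 35 - 5
= 30

30


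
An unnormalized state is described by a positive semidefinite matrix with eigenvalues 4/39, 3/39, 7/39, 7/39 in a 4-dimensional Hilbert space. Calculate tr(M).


tr(M) = sum of eigenvalues
= 4/39 + 3/39 + 7/39 + 7/39
= 21/39
= 0.5385

0.5385


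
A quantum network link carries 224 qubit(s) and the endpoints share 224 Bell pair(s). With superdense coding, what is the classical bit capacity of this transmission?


Superdense coding allows 2 classical bits per shared entangled pair.
224 pair(s) -> 2 * 224 = 448 classical bits

448


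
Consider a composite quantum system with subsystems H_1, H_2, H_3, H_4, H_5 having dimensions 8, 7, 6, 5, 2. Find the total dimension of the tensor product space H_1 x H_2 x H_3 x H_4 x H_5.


dim(H_1 x H_2 x H_3 x H_4 x H_5) = 8 * 7 * 6 * 5 * 2
= 56 * 6 * 5 * 2
= 336 * 5 * 2
= 1680 * 2
= 3360

3360


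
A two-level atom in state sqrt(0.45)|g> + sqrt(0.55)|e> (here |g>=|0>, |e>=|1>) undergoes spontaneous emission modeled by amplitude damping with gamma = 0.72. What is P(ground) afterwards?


For amplitude damping with parameter gamma on state sqrt(a)|0> + sqrt(b)|1>:
alpha^2 = 0.45, beta^2 = 0.55
P(|0>) = alpha^2 + gamma * beta^2
= 0.45 + 0.72 * 0.55
= 0.45 + 0.3960
= 0.8460

0.8460


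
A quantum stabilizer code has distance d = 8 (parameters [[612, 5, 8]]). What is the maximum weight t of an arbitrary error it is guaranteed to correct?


Code parameters: [[612, 5, 8]], distance d = 8.
Number of correctable errors = floor((d-1)/2)
= floor((8 - 1)/2)
= floor(7/2)
= 3

3


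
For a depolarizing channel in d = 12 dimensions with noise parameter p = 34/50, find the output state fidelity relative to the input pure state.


F = (1-p) + p/d
= (1 - 0.6800) + 0.6800/12
= 0.3200 + 0.0567
= 0.3767

0.3767


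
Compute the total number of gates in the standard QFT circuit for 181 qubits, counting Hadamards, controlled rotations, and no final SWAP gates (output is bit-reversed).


Hadamard gates: 181
Controlled rotations: n*(n-1)/2 = 181*180/2 = 16290
SWAP gates: 0 (omitted)
Total = 181 + 16290
= 16471

16471


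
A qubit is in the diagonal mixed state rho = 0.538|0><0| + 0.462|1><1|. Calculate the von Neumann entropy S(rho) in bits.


S = -p*log2(p) - (1-p)*log2(1-p)
p = 0.5380, 1-p = 0.4620
= -0.5380 * log2(0.5380) - 0.4620 * log2(0.4620)
= -(-0.4811) - (-0.5147)
= 0.9958

0.9958


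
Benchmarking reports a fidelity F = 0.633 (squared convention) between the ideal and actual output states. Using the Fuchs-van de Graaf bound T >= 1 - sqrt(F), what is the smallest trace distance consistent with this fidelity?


Fuchs-van de Graaf (squared-fidelity convention): 1 - sqrt(F) <= T <= sqrt(1 - F).
Lower bound: T >= 1 - sqrt(F)
sqrt(F) = sqrt(0.633) = 0.7956
T >= 1 - 0.7956
T >= 0.2044

0.2044


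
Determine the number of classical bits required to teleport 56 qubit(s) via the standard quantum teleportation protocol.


Quantum teleportation requires 2 classical bits per qubit teleported.
56 qubit(s) -> 2 * 56 = 112 classical bits

112


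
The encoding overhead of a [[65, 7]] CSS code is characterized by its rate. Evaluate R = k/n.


Code rate R = k/n
= 7/65
= 0.1077

0.1077


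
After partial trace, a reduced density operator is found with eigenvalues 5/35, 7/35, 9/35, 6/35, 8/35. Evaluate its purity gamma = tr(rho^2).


tr(rho^2) = sum of eigenvalues squared
= (5/35)^2 + (7/35)^2 + (9/35)^2 + (6/35)^2 + (8/35)^2
= (25 + 49 + 81 + 36 + 64) / 1225
= 255/1225
= 0.2082

0.2082


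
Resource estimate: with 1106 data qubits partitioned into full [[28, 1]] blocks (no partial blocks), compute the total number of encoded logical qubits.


Each code block uses 28 physical qubits for 1 logical qubit(s).
Number of complete blocks = floor(1106 / 28) = 39
Logical qubits = 39 * 1
= 39

39


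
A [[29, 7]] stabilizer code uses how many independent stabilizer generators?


For an [[n,k]] stabilizer code:
Number of stabilizer generators = n - k
= 29 - 7
= 22

22


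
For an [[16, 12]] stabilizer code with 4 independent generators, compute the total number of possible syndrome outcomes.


Each stabilizer generator gives a binary (+1 or -1) measurement outcome.
With 4 independent generators:
Total syndromes = 2^4
= 16

16


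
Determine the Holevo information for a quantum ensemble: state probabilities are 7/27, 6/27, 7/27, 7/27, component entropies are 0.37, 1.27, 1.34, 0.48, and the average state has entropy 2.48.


chi = S(rho) - sum_i p_i * S(rho_i)
Weighted entropy = 7/27 * 0.37 + 6/27 * 1.27 + 7/27 * 1.34 + 7/27 * 0.48
= 0.8500
chi = 2.48 - 0.8500
= 1.6300

1.6300


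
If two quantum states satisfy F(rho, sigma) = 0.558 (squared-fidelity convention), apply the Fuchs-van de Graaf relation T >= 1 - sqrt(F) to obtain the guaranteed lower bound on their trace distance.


Fuchs-van de Graaf (squared-fidelity convention): 1 - sqrt(F) <= T <= sqrt(1 - F).
Lower bound: T >= 1 - sqrt(F)
sqrt(F) = sqrt(0.558) = 0.7470
T >= 1 - 0.7470
T >= 0.2530

0.2530


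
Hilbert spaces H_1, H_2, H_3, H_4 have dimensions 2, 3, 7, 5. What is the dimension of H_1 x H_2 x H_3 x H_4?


dim(H_1 x H_2 x H_3 x H_4) = 2 * 3 * 7 * 5
= 6 * 7 * 5
= 42 * 5
= 210

210


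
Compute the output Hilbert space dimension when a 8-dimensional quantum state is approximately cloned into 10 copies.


Output space = H^(tensor 10) where dim(H) = 8
dim = 8^10
= 64 (after 2 factors)
= 512 (after 3 factors)
= 4096 (after 4 factors)
= 32768 (after 5 factors)
= 262144 (after 6 factors)
= 2097152 (after 7 factors)
= 16777216 (after 8 factors)
= 134217728 (after 9 factors)
= 1073741824 (after 10 factors)
= 1073741824

1073741824
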